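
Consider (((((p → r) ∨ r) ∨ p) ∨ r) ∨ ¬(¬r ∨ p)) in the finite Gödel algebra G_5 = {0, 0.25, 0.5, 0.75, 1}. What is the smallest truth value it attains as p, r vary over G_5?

The minimum is attained at p = 0.25, r = 0:
  (p → r): 0.25 > 0, so result = 0
  ((p → r) ∨ r) = max(0, 0) = 0
  (((p → r) ∨ r) ∨ p) = max(0, 0.25) = 0.25
  ((((p → r) ∨ r) ∨ p) ∨ r) = max(0.25, 0) = 0.25
  ¬r: Gödel ¬ of 0 = 1 (operand is 0)
  (¬r ∨ p) = max(1, 0.25) = 1
  ¬(¬r ∨ p): Gödel ¬ of 1 = 0 (operand ≠ 0)
  (((((p → r) ∨ r) ∨ p) ∨ r) ∨ ¬(¬r ∨ p)) = max(0.25, 0) = 0.25
Checking all 25 assignments confirms none give a value below 0.25.

0.25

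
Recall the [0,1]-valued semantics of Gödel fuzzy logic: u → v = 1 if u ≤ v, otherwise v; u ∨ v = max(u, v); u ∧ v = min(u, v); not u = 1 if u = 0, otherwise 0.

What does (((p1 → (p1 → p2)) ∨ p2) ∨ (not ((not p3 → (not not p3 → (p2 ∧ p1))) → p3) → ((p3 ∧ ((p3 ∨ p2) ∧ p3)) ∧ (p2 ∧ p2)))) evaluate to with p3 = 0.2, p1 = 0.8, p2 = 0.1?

1.00

(p1 → p2): 0.8 > 0.1, so result = 0.1
(p1 → (p1 → p2)): 0.8 > 0.1, so result = 0.1
((p1 → (p1 → p2)) ∨ p2) = max(0.1, 0.1) = 0.1
not p3: Gödel ¬ of 0.2 = 0 (operand ≠ 0)
not p3: Gödel ¬ of 0.2 = 0 (operand ≠ 0)
not not p3: Gödel ¬ of 0 = 1 (operand is 0)
(p2 ∧ p1) = min(0.1, 0.8) = 0.1
(not not p3 → (p2 ∧ p1)): 1 > 0.1, so result = 0.1
(not p3 → (not not p3 → (p2 ∧ p1))): 0 ≤ 0.1, so result = 1
((not p3 → (not not p3 → (p2 ∧ p1))) → p3): 1 > 0.2, so result = 0.2
not ((not p3 → (not not p3 → (p2 ∧ p1))) → p3): Gödel ¬ of 0.2 = 0 (operand ≠ 0)
(p3 ∨ p2) = max(0.2, 0.1) = 0.2
((p3 ∨ p2) ∧ p3) = min(0.2, 0.2) = 0.2
(p3 ∧ ((p3 ∨ p2) ∧ p3)) = min(0.2, 0.2) = 0.2
(p2 ∧ p2) = min(0.1, 0.1) = 0.1
((p3 ∧ ((p3 ∨ p2) ∧ p3)) ∧ (p2 ∧ p2)) = min(0.2, 0.1) = 0.1
(not ((not p3 → (not not p3 → (p2 ∧ p1))) → p3) → ((p3 ∧ ((p3 ∨ p2) ∧ p3)) ∧ (p2 ∧ p2))): 0 ≤ 0.1, so result = 1
(((p1 → (p1 → p2)) ∨ p2) ∨ (not ((not p3 → (not not p3 → (p2 ∧ p1))) → p3) → ((p3 ∧ ((p3 ∨ p2) ∧ p3)) ∧ (p2 ∧ p2)))) = max(0.1, 1) = 1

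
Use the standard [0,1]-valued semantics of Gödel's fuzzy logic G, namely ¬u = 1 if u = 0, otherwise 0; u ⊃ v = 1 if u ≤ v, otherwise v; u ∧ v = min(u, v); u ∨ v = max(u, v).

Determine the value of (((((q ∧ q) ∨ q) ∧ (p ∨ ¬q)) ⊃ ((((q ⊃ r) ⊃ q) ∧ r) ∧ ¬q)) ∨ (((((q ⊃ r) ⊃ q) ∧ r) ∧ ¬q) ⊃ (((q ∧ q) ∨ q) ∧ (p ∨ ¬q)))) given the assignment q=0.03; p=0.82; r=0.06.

(q ∧ q) = min(0.03, 0.03) = 0.03
((q ∧ q) ∨ q) = max(0.03, 0.03) = 0.03
¬q: Gödel ¬ of 0.03 = 0 (operand ≠ 0)
(p ∨ ¬q) = max(0.82, 0) = 0.82
(((q ∧ q) ∨ q) ∧ (p ∨ ¬q)) = min(0.03, 0.82) = 0.03
(q ⊃ r): 0.03 ≤ 0.06, so result = 1
((q ⊃ r) ⊃ q): 1 > 0.03, so result = 0.03
(((q ⊃ r) ⊃ q) ∧ r) = min(0.03, 0.06) = 0.03
¬q: Gödel ¬ of 0.03 = 0 (operand ≠ 0)
((((q ⊃ r) ⊃ q) ∧ r) ∧ ¬q) = min(0.03, 0) = 0
((((q ∧ q) ∨ q) ∧ (p ∨ ¬q)) ⊃ ((((q ⊃ r) ⊃ q) ∧ r) ∧ ¬q)): 0.03 > 0, so result = 0
(q ⊃ r): 0.03 ≤ 0.06, so result = 1
((q ⊃ r) ⊃ q): 1 > 0.03, so result = 0.03
(((q ⊃ r) ⊃ q) ∧ r) = min(0.03, 0.06) = 0.03
¬q: Gödel ¬ of 0.03 = 0 (operand ≠ 0)
((((q ⊃ r) ⊃ q) ∧ r) ∧ ¬q) = min(0.03, 0) = 0
(q ∧ q) = min(0.03, 0.03) = 0.03
((q ∧ q) ∨ q) = max(0.03, 0.03) = 0.03
¬q: Gödel ¬ of 0.03 = 0 (operand ≠ 0)
(p ∨ ¬q) = max(0.82, 0) = 0.82
(((q ∧ q) ∨ q) ∧ (p ∨ ¬q)) = min(0.03, 0.82) = 0.03
(((((q ⊃ r) ⊃ q) ∧ r) ∧ ¬q) ⊃ (((q ∧ q) ∨ q) ∧ (p ∨ ¬q))): 0 ≤ 0.03, so result = 1
(((((q ∧ q) ∨ q) ∧ (p ∨ ¬q)) ⊃ ((((q ⊃ r) ⊃ q) ∧ r) ∧ ¬q)) ∨ (((((q ⊃ r) ⊃ q) ∧ r) ∧ ¬q) ⊃ (((q ∧ q) ∨ q) ∧ (p ∨ ¬q)))) = max(0, 1) = 1

1.00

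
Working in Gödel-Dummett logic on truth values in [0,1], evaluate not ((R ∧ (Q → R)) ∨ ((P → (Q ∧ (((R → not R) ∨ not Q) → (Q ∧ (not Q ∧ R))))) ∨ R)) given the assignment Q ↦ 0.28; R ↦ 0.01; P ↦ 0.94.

(Q → R): 0.28 > 0.01, so result = 0.01
(R ∧ (Q → R)) = min(0.01, 0.01) = 0.01
not R: Gödel ¬ of 0.01 = 0 (operand ≠ 0)
(R → not R): 0.01 > 0, so result = 0
not Q: Gödel ¬ of 0.28 = 0 (operand ≠ 0)
((R → not R) ∨ not Q) = max(0, 0) = 0
not Q: Gödel ¬ of 0.28 = 0 (operand ≠ 0)
(not Q ∧ R) = min(0, 0.01) = 0
(Q ∧ (not Q ∧ R)) = min(0.28, 0) = 0
(((R → not R) ∨ not Q) → (Q ∧ (not Q ∧ R))): 0 ≤ 0, so result = 1
(Q ∧ (((R → not R) ∨ not Q) → (Q ∧ (not Q ∧ R)))) = min(0.28, 1) = 0.28
(P → (Q ∧ (((R → not R) ∨ not Q) → (Q ∧ (not Q ∧ R))))): 0.94 > 0.28, so result = 0.28
((P → (Q ∧ (((R → not R) ∨ not Q) → (Q ∧ (not Q ∧ R))))) ∨ R) = max(0.28, 0.01) = 0.28
((R ∧ (Q → R)) ∨ ((P → (Q ∧ (((R → not R) ∨ not Q) → (Q ∧ (not Q ∧ R))))) ∨ R)) = max(0.01, 0.28) = 0.28
not ((R ∧ (Q → R)) ∨ ((P → (Q ∧ (((R → not R) ∨ not Q) → (Q ∧ (not Q ∧ R))))) ∨ R)): Gödel ¬ of 0.28 = 0 (operand ≠ 0)

0.00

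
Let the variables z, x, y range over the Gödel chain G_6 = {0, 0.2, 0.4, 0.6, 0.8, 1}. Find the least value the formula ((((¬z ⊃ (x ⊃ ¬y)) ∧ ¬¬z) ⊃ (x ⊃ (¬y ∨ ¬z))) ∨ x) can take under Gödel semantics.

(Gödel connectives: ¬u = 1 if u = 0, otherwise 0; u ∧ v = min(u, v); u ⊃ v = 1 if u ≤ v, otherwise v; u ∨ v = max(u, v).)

0.20

The minimum is attained at z = 0.2, x = 0.2, y = 0.2:
  ¬z: Gödel ¬ of 0.2 = 0 (operand ≠ 0)
  ¬y: Gödel ¬ of 0.2 = 0 (operand ≠ 0)
  (x ⊃ ¬y): 0.2 > 0, so result = 0
  (¬z ⊃ (x ⊃ ¬y)): 0 ≤ 0, so result = 1
  ¬z: Gödel ¬ of 0.2 = 0 (operand ≠ 0)
  ¬¬z: Gödel ¬ of 0 = 1 (operand is 0)
  ((¬z ⊃ (x ⊃ ¬y)) ∧ ¬¬z) = min(1, 1) = 1
  ¬y: Gödel ¬ of 0.2 = 0 (operand ≠ 0)
  ¬z: Gödel ¬ of 0.2 = 0 (operand ≠ 0)
  (¬y ∨ ¬z) = max(0, 0) = 0
  (x ⊃ (¬y ∨ ¬z)): 0.2 > 0, so result = 0
  (((¬z ⊃ (x ⊃ ¬y)) ∧ ¬¬z) ⊃ (x ⊃ (¬y ∨ ¬z))): 1 > 0, so result = 0
  ((((¬z ⊃ (x ⊃ ¬y)) ∧ ¬¬z) ⊃ (x ⊃ (¬y ∨ ¬z))) ∨ x) = max(0, 0.2) = 0.2
Checking all 216 assignments confirms none give a value below 0.20.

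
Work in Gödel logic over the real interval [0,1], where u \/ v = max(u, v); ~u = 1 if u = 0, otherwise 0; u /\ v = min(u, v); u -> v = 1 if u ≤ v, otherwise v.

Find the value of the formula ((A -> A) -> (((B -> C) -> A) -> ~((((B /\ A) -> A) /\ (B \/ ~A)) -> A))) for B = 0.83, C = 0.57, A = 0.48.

(A -> A): 0.48 ≤ 0.48, so result = 1
(B -> C): 0.83 > 0.57, so result = 0.57
((B -> C) -> A): 0.57 > 0.48, so result = 0.48
(B /\ A) = min(0.83, 0.48) = 0.48
((B /\ A) -> A): 0.48 ≤ 0.48, so result = 1
~A: Gödel ¬ of 0.48 = 0 (operand ≠ 0)
(B \/ ~A) = max(0.83, 0) = 0.83
(((B /\ A) -> A) /\ (B \/ ~A)) = min(1, 0.83) = 0.83
((((B /\ A) -> A) /\ (B \/ ~A)) -> A): 0.83 > 0.48, so result = 0.48
~((((B /\ A) -> A) /\ (B \/ ~A)) -> A): Gödel ¬ of 0.48 = 0 (operand ≠ 0)
(((B -> C) -> A) -> ~((((B /\ A) -> A) /\ (B \/ ~A)) -> A)): 0.48 > 0, so result = 0
((A -> A) -> (((B -> C) -> A) -> ~((((B /\ A) -> A) /\ (B \/ ~A)) -> A))): 1 > 0, so result = 0

0.00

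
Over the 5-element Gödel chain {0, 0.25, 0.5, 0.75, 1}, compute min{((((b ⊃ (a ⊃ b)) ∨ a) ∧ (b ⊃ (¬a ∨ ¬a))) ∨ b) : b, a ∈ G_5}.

0.25

The minimum is attained at b = 0.25, a = 0.25:
  (a ⊃ b): 0.25 ≤ 0.25, so result = 1
  (b ⊃ (a ⊃ b)): 0.25 ≤ 1, so result = 1
  ((b ⊃ (a ⊃ b)) ∨ a) = max(1, 0.25) = 1
  ¬a: Gödel ¬ of 0.25 = 0 (operand ≠ 0)
  ¬a: Gödel ¬ of 0.25 = 0 (operand ≠ 0)
  (¬a ∨ ¬a) = max(0, 0) = 0
  (b ⊃ (¬a ∨ ¬a)): 0.25 > 0, so result = 0
  (((b ⊃ (a ⊃ b)) ∨ a) ∧ (b ⊃ (¬a ∨ ¬a))) = min(1, 0) = 0
  ((((b ⊃ (a ⊃ b)) ∨ a) ∧ (b ⊃ (¬a ∨ ¬a))) ∨ b) = max(0, 0.25) = 0.25
Checking all 25 assignments confirms none give a value below 0.25.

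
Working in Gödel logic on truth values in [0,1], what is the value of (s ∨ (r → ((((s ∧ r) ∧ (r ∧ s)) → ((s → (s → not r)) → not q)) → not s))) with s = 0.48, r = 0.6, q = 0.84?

(s ∧ r) = min(0.48, 0.6) = 0.48
(r ∧ s) = min(0.6, 0.48) = 0.48
((s ∧ r) ∧ (r ∧ s)) = min(0.48, 0.48) = 0.48
not r: Gödel ¬ of 0.6 = 0 (operand ≠ 0)
(s → not r): 0.48 > 0, so result = 0
(s → (s → not r)): 0.48 > 0, so result = 0
not q: Gödel ¬ of 0.84 = 0 (operand ≠ 0)
((s → (s → not r)) → not q): 0 ≤ 0, so result = 1
(((s ∧ r) ∧ (r ∧ s)) → ((s → (s → not r)) → not q)): 0.48 ≤ 1, so result = 1
not s: Gödel ¬ of 0.48 = 0 (operand ≠ 0)
((((s ∧ r) ∧ (r ∧ s)) → ((s → (s → not r)) → not q)) → not s): 1 > 0, so result = 0
(r → ((((s ∧ r) ∧ (r ∧ s)) → ((s → (s → not r)) → not q)) → not s)): 0.6 > 0, so result = 0
(s ∨ (r → ((((s ∧ r) ∧ (r ∧ s)) → ((s → (s → not r)) → not q)) → not s))) = max(0.48, 0) = 0.48

0.48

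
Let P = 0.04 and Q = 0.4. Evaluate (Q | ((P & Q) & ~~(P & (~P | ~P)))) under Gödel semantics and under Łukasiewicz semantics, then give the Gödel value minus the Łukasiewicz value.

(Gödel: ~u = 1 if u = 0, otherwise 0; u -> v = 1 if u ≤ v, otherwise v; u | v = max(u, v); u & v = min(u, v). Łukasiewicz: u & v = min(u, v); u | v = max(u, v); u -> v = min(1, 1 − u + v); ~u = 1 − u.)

Gödel evaluation:
  (P & Q) = min(0.04, 0.4) = 0.04
  ~P: Gödel ¬ of 0.04 = 0 (operand ≠ 0)
  ~P: Gödel ¬ of 0.04 = 0 (operand ≠ 0)
  (~P | ~P) = max(0, 0) = 0
  (P & (~P | ~P)) = min(0.04, 0) = 0
  ~(P & (~P | ~P)): Gödel ¬ of 0 = 1 (operand is 0)
  ~~(P & (~P | ~P)): Gödel ¬ of 1 = 0 (operand ≠ 0)
  ((P & Q) & ~~(P & (~P | ~P))) = min(0.04, 0) = 0
  (Q | ((P & Q) & ~~(P & (~P | ~P)))) = max(0.4, 0) = 0.4
  Gödel value = 0.4
Łukasiewicz evaluation:
  (P & Q) = min(0.04, 0.4) = 0.04
  ~P: Łukasiewicz ¬ gives 1 − 0.04 = 0.96
  ~P: Łukasiewicz ¬ gives 1 − 0.04 = 0.96
  (~P | ~P) = max(0.96, 0.96) = 0.96
  (P & (~P | ~P)) = min(0.04, 0.96) = 0.04
  ~(P & (~P | ~P)): Łukasiewicz ¬ gives 1 − 0.04 = 0.96
  ~~(P & (~P | ~P)): Łukasiewicz ¬ gives 1 − 0.96 = 0.04
  ((P & Q) & ~~(P & (~P | ~P))) = min(0.04, 0.04) = 0.04
  (Q | ((P & Q) & ~~(P & (~P | ~P)))) = max(0.4, 0.04) = 0.4
  Łukasiewicz value = 0.4
Difference: 0.4 − 0.4 = 0.00

0.00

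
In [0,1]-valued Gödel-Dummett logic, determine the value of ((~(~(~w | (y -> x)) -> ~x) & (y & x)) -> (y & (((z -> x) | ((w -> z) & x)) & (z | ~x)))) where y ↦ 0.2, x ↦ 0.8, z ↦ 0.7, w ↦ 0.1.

~w: Gödel ¬ of 0.1 = 0 (operand ≠ 0)
(y -> x): 0.2 ≤ 0.8, so result = 1
(~w | (y -> x)) = max(0, 1) = 1
~(~w | (y -> x)): Gödel ¬ of 1 = 0 (operand ≠ 0)
~x: Gödel ¬ of 0.8 = 0 (operand ≠ 0)
(~(~w | (y -> x)) -> ~x): 0 ≤ 0, so result = 1
~(~(~w | (y -> x)) -> ~x): Gödel ¬ of 1 = 0 (operand ≠ 0)
(y & x) = min(0.2, 0.8) = 0.2
(~(~(~w | (y -> x)) -> ~x) & (y & x)) = min(0, 0.2) = 0
(z -> x): 0.7 ≤ 0.8, so result = 1
(w -> z): 0.1 ≤ 0.7, so result = 1
((w -> z) & x) = min(1, 0.8) = 0.8
((z -> x) | ((w -> z) & x)) = max(1, 0.8) = 1
~x: Gödel ¬ of 0.8 = 0 (operand ≠ 0)
(z | ~x) = max(0.7, 0) = 0.7
(((z -> x) | ((w -> z) & x)) & (z | ~x)) = min(1, 0.7) = 0.7
(y & (((z -> x) | ((w -> z) & x)) & (z | ~x))) = min(0.2, 0.7) = 0.2
((~(~(~w | (y -> x)) -> ~x) & (y & x)) -> (y & (((z -> x) | ((w -> z) & x)) & (z | ~x)))): 0 ≤ 0.2, so result = 1

1.00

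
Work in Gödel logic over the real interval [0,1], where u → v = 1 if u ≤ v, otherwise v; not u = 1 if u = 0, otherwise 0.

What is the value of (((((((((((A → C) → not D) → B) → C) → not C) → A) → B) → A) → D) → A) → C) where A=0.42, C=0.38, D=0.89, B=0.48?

(A → C): 0.42 > 0.38, so result = 0.38
not D: Gödel ¬ of 0.89 = 0 (operand ≠ 0)
((A → C) → not D): 0.38 > 0, so result = 0
(((A → C) → not D) → B): 0 ≤ 0.48, so result = 1
((((A → C) → not D) → B) → C): 1 > 0.38, so result = 0.38
not C: Gödel ¬ of 0.38 = 0 (operand ≠ 0)
(((((A → C) → not D) → B) → C) → not C): 0.38 > 0, so result = 0
((((((A → C) → not D) → B) → C) → not C) → A): 0 ≤ 0.42, so result = 1
(((((((A → C) → not D) → B) → C) → not C) → A) → B): 1 > 0.48, so result = 0.48
((((((((A → C) → not D) → B) → C) → not C) → A) → B) → A): 0.48 > 0.42, so result = 0.42
(((((((((A → C) → not D) → B) → C) → not C) → A) → B) → A) → D): 0.42 ≤ 0.89, so result = 1
((((((((((A → C) → not D) → B) → C) → not C) → A) → B) → A) → D) → A): 1 > 0.42, so result = 0.42
(((((((((((A → C) → not D) → B) → C) → not C) → A) → B) → A) → D) → A) → C): 0.42 > 0.38, so result = 0.38

0.38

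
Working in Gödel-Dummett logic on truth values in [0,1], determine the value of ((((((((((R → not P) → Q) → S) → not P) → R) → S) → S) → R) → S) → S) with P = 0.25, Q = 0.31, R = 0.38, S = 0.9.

not P: Gödel ¬ of 0.25 = 0 (operand ≠ 0)
(R → not P): 0.38 > 0, so result = 0
((R → not P) → Q): 0 ≤ 0.31, so result = 1
(((R → not P) → Q) → S): 1 > 0.9, so result = 0.9
not P: Gödel ¬ of 0.25 = 0 (operand ≠ 0)
((((R → not P) → Q) → S) → not P): 0.9 > 0, so result = 0
(((((R → not P) → Q) → S) → not P) → R): 0 ≤ 0.38, so result = 1
((((((R → not P) → Q) → S) → not P) → R) → S): 1 > 0.9, so result = 0.9
(((((((R → not P) → Q) → S) → not P) → R) → S) → S): 0.9 ≤ 0.9, so result = 1
((((((((R → not P) → Q) → S) → not P) → R) → S) → S) → R): 1 > 0.38, so result = 0.38
(((((((((R → not P) → Q) → S) → not P) → R) → S) → S) → R) → S): 0.38 ≤ 0.9, so result = 1
((((((((((R → not P) → Q) → S) → not P) → R) → S) → S) → R) → S) → S): 1 > 0.9, so result = 0.9

0.90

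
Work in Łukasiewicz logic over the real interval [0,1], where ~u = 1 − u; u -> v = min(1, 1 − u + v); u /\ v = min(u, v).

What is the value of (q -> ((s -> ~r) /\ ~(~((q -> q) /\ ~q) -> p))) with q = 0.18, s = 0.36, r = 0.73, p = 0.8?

0.82

~r: Łukasiewicz ¬ gives 1 − 0.73 = 0.27
(s -> ~r): min(1, 1 − 0.36 + 0.27) = 0.91
(q -> q): min(1, 1 − 0.18 + 0.18) = 1
~q: Łukasiewicz ¬ gives 1 − 0.18 = 0.82
((q -> q) /\ ~q) = min(1, 0.82) = 0.82
~((q -> q) /\ ~q): Łukasiewicz ¬ gives 1 − 0.82 = 0.18
(~((q -> q) /\ ~q) -> p): min(1, 1 − 0.18 + 0.8) = 1
~(~((q -> q) /\ ~q) -> p): Łukasiewicz ¬ gives 1 − 1 = 0
((s -> ~r) /\ ~(~((q -> q) /\ ~q) -> p)) = min(0.91, 0) = 0
(q -> ((s -> ~r) /\ ~(~((q -> q) /\ ~q) -> p))): min(1, 1 − 0.18 + 0) = 0.82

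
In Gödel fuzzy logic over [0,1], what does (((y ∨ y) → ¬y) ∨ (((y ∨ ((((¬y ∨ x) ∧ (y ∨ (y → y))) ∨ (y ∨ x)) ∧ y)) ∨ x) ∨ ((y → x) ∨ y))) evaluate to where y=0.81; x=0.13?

(y ∨ y) = max(0.81, 0.81) = 0.81
¬y: Gödel ¬ of 0.81 = 0 (operand ≠ 0)
((y ∨ y) → ¬y): 0.81 > 0, so result = 0
¬y: Gödel ¬ of 0.81 = 0 (operand ≠ 0)
(¬y ∨ x) = max(0, 0.13) = 0.13
(y → y): 0.81 ≤ 0.81, so result = 1
(y ∨ (y → y)) = max(0.81, 1) = 1
((¬y ∨ x) ∧ (y ∨ (y → y))) = min(0.13, 1) = 0.13
(y ∨ x) = max(0.81, 0.13) = 0.81
(((¬y ∨ x) ∧ (y ∨ (y → y))) ∨ (y ∨ x)) = max(0.13, 0.81) = 0.81
((((¬y ∨ x) ∧ (y ∨ (y → y))) ∨ (y ∨ x)) ∧ y) = min(0.81, 0.81) = 0.81
(y ∨ ((((¬y ∨ x) ∧ (y ∨ (y → y))) ∨ (y ∨ x)) ∧ y)) = max(0.81, 0.81) = 0.81
((y ∨ ((((¬y ∨ x) ∧ (y ∨ (y → y))) ∨ (y ∨ x)) ∧ y)) ∨ x) = max(0.81, 0.13) = 0.81
(y → x): 0.81 > 0.13, so result = 0.13
((y → x) ∨ y) = max(0.13, 0.81) = 0.81
(((y ∨ ((((¬y ∨ x) ∧ (y ∨ (y → y))) ∨ (y ∨ x)) ∧ y)) ∨ x) ∨ ((y → x) ∨ y)) = max(0.81, 0.81) = 0.81
(((y ∨ y) → ¬y) ∨ (((y ∨ ((((¬y ∨ x) ∧ (y ∨ (y → y))) ∨ (y ∨ x)) ∧ y)) ∨ x) ∨ ((y → x) ∨ y))) = max(0, 0.81) = 0.81

0.81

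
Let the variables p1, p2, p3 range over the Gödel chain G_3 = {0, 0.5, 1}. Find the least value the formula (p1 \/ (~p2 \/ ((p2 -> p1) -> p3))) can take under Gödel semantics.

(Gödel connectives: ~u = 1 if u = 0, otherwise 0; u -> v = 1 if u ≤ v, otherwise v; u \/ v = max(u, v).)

0.50

The minimum is attained at p1 = 0.5, p2 = 0.5, p3 = 0:
  ~p2: Gödel ¬ of 0.5 = 0 (operand ≠ 0)
  (p2 -> p1): 0.5 ≤ 0.5, so result = 1
  ((p2 -> p1) -> p3): 1 > 0, so result = 0
  (~p2 \/ ((p2 -> p1) -> p3)) = max(0, 0) = 0
  (p1 \/ (~p2 \/ ((p2 -> p1) -> p3))) = max(0.5, 0) = 0.5
Checking all 27 assignments confirms none give a value below 0.50.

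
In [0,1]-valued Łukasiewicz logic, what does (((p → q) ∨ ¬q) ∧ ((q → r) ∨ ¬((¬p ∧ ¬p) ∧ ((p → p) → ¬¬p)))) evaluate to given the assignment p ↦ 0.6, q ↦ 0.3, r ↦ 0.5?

0.70

(p → q): min(1, 1 − 0.6 + 0.3) = 0.7
¬q: Łukasiewicz ¬ gives 1 − 0.3 = 0.7
((p → q) ∨ ¬q) = max(0.7, 0.7) = 0.7
(q → r): min(1, 1 − 0.3 + 0.5) = 1
¬p: Łukasiewicz ¬ gives 1 − 0.6 = 0.4
¬p: Łukasiewicz ¬ gives 1 − 0.6 = 0.4
(¬p ∧ ¬p) = min(0.4, 0.4) = 0.4
(p → p): min(1, 1 − 0.6 + 0.6) = 1
¬p: Łukasiewicz ¬ gives 1 − 0.6 = 0.4
¬¬p: Łukasiewicz ¬ gives 1 − 0.4 = 0.6
((p → p) → ¬¬p): min(1, 1 − 1 + 0.6) = 0.6
((¬p ∧ ¬p) ∧ ((p → p) → ¬¬p)) = min(0.4, 0.6) = 0.4
¬((¬p ∧ ¬p) ∧ ((p → p) → ¬¬p)): Łukasiewicz ¬ gives 1 − 0.4 = 0.6
((q → r) ∨ ¬((¬p ∧ ¬p) ∧ ((p → p) → ¬¬p))) = max(1, 0.6) = 1
(((p → q) ∨ ¬q) ∧ ((q → r) ∨ ¬((¬p ∧ ¬p) ∧ ((p → p) → ¬¬p)))) = min(0.7, 1) = 0.7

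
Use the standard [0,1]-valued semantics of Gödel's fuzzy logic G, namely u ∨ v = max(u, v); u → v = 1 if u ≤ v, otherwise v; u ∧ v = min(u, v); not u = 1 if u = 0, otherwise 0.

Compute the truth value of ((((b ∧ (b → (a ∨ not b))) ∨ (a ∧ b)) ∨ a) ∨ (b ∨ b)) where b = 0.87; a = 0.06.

0.87

not b: Gödel ¬ of 0.87 = 0 (operand ≠ 0)
(a ∨ not b) = max(0.06, 0) = 0.06
(b → (a ∨ not b)): 0.87 > 0.06, so result = 0.06
(b ∧ (b → (a ∨ not b))) = min(0.87, 0.06) = 0.06
(a ∧ b) = min(0.06, 0.87) = 0.06
((b ∧ (b → (a ∨ not b))) ∨ (a ∧ b)) = max(0.06, 0.06) = 0.06
(((b ∧ (b → (a ∨ not b))) ∨ (a ∧ b)) ∨ a) = max(0.06, 0.06) = 0.06
(b ∨ b) = max(0.87, 0.87) = 0.87
((((b ∧ (b → (a ∨ not b))) ∨ (a ∧ b)) ∨ a) ∨ (b ∨ b)) = max(0.06, 0.87) = 0.87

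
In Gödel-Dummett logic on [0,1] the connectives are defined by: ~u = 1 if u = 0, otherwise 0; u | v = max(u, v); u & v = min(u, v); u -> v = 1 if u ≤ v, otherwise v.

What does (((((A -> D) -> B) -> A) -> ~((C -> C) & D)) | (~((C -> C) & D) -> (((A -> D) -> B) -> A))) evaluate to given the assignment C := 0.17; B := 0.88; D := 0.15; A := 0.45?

(A -> D): 0.45 > 0.15, so result = 0.15
((A -> D) -> B): 0.15 ≤ 0.88, so result = 1
(((A -> D) -> B) -> A): 1 > 0.45, so result = 0.45
(C -> C): 0.17 ≤ 0.17, so result = 1
((C -> C) & D) = min(1, 0.15) = 0.15
~((C -> C) & D): Gödel ¬ of 0.15 = 0 (operand ≠ 0)
((((A -> D) -> B) -> A) -> ~((C -> C) & D)): 0.45 > 0, so result = 0
(C -> C): 0.17 ≤ 0.17, so result = 1
((C -> C) & D) = min(1, 0.15) = 0.15
~((C -> C) & D): Gödel ¬ of 0.15 = 0 (operand ≠ 0)
(A -> D): 0.45 > 0.15, so result = 0.15
((A -> D) -> B): 0.15 ≤ 0.88, so result = 1
(((A -> D) -> B) -> A): 1 > 0.45, so result = 0.45
(~((C -> C) & D) -> (((A -> D) -> B) -> A)): 0 ≤ 0.45, so result = 1
(((((A -> D) -> B) -> A) -> ~((C -> C) & D)) | (~((C -> C) & D) -> (((A -> D) -> B) -> A))) = max(0, 1) = 1

1.00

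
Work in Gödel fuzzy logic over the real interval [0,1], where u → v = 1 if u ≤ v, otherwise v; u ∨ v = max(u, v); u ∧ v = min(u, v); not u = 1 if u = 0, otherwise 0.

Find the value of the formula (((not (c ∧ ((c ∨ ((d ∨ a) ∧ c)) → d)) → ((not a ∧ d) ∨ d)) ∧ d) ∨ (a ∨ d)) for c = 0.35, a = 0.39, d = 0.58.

0.58

(d ∨ a) = max(0.58, 0.39) = 0.58
((d ∨ a) ∧ c) = min(0.58, 0.35) = 0.35
(c ∨ ((d ∨ a) ∧ c)) = max(0.35, 0.35) = 0.35
((c ∨ ((d ∨ a) ∧ c)) → d): 0.35 ≤ 0.58, so result = 1
(c ∧ ((c ∨ ((d ∨ a) ∧ c)) → d)) = min(0.35, 1) = 0.35
not (c ∧ ((c ∨ ((d ∨ a) ∧ c)) → d)): Gödel ¬ of 0.35 = 0 (operand ≠ 0)
not a: Gödel ¬ of 0.39 = 0 (operand ≠ 0)
(not a ∧ d) = min(0, 0.58) = 0
((not a ∧ d) ∨ d) = max(0, 0.58) = 0.58
(not (c ∧ ((c ∨ ((d ∨ a) ∧ c)) → d)) → ((not a ∧ d) ∨ d)): 0 ≤ 0.58, so result = 1
((not (c ∧ ((c ∨ ((d ∨ a) ∧ c)) → d)) → ((not a ∧ d) ∨ d)) ∧ d) = min(1, 0.58) = 0.58
(a ∨ d) = max(0.39, 0.58) = 0.58
(((not (c ∧ ((c ∨ ((d ∨ a) ∧ c)) → d)) → ((not a ∧ d) ∨ d)) ∧ d) ∨ (a ∨ d)) = max(0.58, 0.58) = 0.58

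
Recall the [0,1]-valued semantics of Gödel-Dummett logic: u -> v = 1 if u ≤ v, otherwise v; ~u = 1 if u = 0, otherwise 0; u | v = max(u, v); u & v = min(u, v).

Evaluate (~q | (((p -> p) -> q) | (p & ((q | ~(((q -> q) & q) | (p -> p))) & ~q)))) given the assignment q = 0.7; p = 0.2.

~q: Gödel ¬ of 0.7 = 0 (operand ≠ 0)
(p -> p): 0.2 ≤ 0.2, so result = 1
((p -> p) -> q): 1 > 0.7, so result = 0.7
(q -> q): 0.7 ≤ 0.7, so result = 1
((q -> q) & q) = min(1, 0.7) = 0.7
(p -> p): 0.2 ≤ 0.2, so result = 1
(((q -> q) & q) | (p -> p)) = max(0.7, 1) = 1
~(((q -> q) & q) | (p -> p)): Gödel ¬ of 1 = 0 (operand ≠ 0)
(q | ~(((q -> q) & q) | (p -> p))) = max(0.7, 0) = 0.7
~q: Gödel ¬ of 0.7 = 0 (operand ≠ 0)
((q | ~(((q -> q) & q) | (p -> p))) & ~q) = min(0.7, 0) = 0
(p & ((q | ~(((q -> q) & q) | (p -> p))) & ~q)) = min(0.2, 0) = 0
(((p -> p) -> q) | (p & ((q | ~(((q -> q) & q) | (p -> p))) & ~q))) = max(0.7, 0) = 0.7
(~q | (((p -> p) -> q) | (p & ((q | ~(((q -> q) & q) | (p -> p))) & ~q)))) = max(0, 0.7) = 0.7

0.70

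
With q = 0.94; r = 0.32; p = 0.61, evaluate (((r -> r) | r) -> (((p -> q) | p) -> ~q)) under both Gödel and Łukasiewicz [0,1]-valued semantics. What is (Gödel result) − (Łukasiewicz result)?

-0.06

Gödel evaluation:
  (r -> r): 0.32 ≤ 0.32, so result = 1
  ((r -> r) | r) = max(1, 0.32) = 1
  (p -> q): 0.61 ≤ 0.94, so result = 1
  ((p -> q) | p) = max(1, 0.61) = 1
  ~q: Gödel ¬ of 0.94 = 0 (operand ≠ 0)
  (((p -> q) | p) -> ~q): 1 > 0, so result = 0
  (((r -> r) | r) -> (((p -> q) | p) -> ~q)): 1 > 0, so result = 0
  Gödel value = 0
Łukasiewicz evaluation:
  (r -> r): min(1, 1 − 0.32 + 0.32) = 1
  ((r -> r) | r) = max(1, 0.32) = 1
  (p -> q): min(1, 1 − 0.61 + 0.94) = 1
  ((p -> q) | p) = max(1, 0.61) = 1
  ~q: Łukasiewicz ¬ gives 1 − 0.94 = 0.06
  (((p -> q) | p) -> ~q): min(1, 1 − 1 + 0.06) = 0.06
  (((r -> r) | r) -> (((p -> q) | p) -> ~q)): min(1, 1 − 1 + 0.06) = 0.06
  Łukasiewicz value = 0.06
Difference: 0 − 0.06 = -0.06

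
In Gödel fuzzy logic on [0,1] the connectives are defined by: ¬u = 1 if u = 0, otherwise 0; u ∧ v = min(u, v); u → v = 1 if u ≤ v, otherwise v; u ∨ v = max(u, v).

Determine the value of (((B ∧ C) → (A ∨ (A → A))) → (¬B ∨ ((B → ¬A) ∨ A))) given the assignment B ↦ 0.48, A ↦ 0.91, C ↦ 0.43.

0.91

(B ∧ C) = min(0.48, 0.43) = 0.43
(A → A): 0.91 ≤ 0.91, so result = 1
(A ∨ (A → A)) = max(0.91, 1) = 1
((B ∧ C) → (A ∨ (A → A))): 0.43 ≤ 1, so result = 1
¬B: Gödel ¬ of 0.48 = 0 (operand ≠ 0)
¬A: Gödel ¬ of 0.91 = 0 (operand ≠ 0)
(B → ¬A): 0.48 > 0, so result = 0
((B → ¬A) ∨ A) = max(0, 0.91) = 0.91
(¬B ∨ ((B → ¬A) ∨ A)) = max(0, 0.91) = 0.91
(((B ∧ C) → (A ∨ (A → A))) → (¬B ∨ ((B → ¬A) ∨ A))): 1 > 0.91, so result = 0.91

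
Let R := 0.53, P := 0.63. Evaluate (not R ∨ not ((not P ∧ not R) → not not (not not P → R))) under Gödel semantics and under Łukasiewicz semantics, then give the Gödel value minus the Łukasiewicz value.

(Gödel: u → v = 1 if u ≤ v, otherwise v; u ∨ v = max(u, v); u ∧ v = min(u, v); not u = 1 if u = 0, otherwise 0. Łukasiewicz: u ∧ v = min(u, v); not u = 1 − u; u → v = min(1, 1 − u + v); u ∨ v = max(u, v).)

Gödel evaluation:
  not R: Gödel ¬ of 0.53 = 0 (operand ≠ 0)
  not P: Gödel ¬ of 0.63 = 0 (operand ≠ 0)
  not R: Gödel ¬ of 0.53 = 0 (operand ≠ 0)
  (not P ∧ not R) = min(0, 0) = 0
  not P: Gödel ¬ of 0.63 = 0 (operand ≠ 0)
  not not P: Gödel ¬ of 0 = 1 (operand is 0)
  (not not P → R): 1 > 0.53, so result = 0.53
  not (not not P → R): Gödel ¬ of 0.53 = 0 (operand ≠ 0)
  not not (not not P → R): Gödel ¬ of 0 = 1 (operand is 0)
  ((not P ∧ not R) → not not (not not P → R)): 0 ≤ 1, so result = 1
  not ((not P ∧ not R) → not not (not not P → R)): Gödel ¬ of 1 = 0 (operand ≠ 0)
  (not R ∨ not ((not P ∧ not R) → not not (not not P → R))) = max(0, 0) = 0
  Gödel value = 0
Łukasiewicz evaluation:
  not R: Łukasiewicz ¬ gives 1 − 0.53 = 0.47
  not P: Łukasiewicz ¬ gives 1 − 0.63 = 0.37
  not R: Łukasiewicz ¬ gives 1 − 0.53 = 0.47
  (not P ∧ not R) = min(0.37, 0.47) = 0.37
  not P: Łukasiewicz ¬ gives 1 − 0.63 = 0.37
  not not P: Łukasiewicz ¬ gives 1 − 0.37 = 0.63
  (not not P → R): min(1, 1 − 0.63 + 0.53) = 0.9
  not (not not P → R): Łukasiewicz ¬ gives 1 − 0.9 = 0.1
  not not (not not P → R): Łukasiewicz ¬ gives 1 − 0.1 = 0.9
  ((not P ∧ not R) → not not (not not P → R)): min(1, 1 − 0.37 + 0.9) = 1
  not ((not P ∧ not R) → not not (not not P → R)): Łukasiewicz ¬ gives 1 − 1 = 0
  (not R ∨ not ((not P ∧ not R) → not not (not not P → R))) = max(0.47, 0) = 0.47
  Łukasiewicz value = 0.47
Difference: 0 − 0.47 = -0.47

-0.47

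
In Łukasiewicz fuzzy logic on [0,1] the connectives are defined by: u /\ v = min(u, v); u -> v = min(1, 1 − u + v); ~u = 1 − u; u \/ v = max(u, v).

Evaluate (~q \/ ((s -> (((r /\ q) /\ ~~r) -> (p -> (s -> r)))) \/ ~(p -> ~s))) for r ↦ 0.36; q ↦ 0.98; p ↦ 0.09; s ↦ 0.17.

~q: Łukasiewicz ¬ gives 1 − 0.98 = 0.02
(r /\ q) = min(0.36, 0.98) = 0.36
~r: Łukasiewicz ¬ gives 1 − 0.36 = 0.64
~~r: Łukasiewicz ¬ gives 1 − 0.64 = 0.36
((r /\ q) /\ ~~r) = min(0.36, 0.36) = 0.36
(s -> r): min(1, 1 − 0.17 + 0.36) = 1
(p -> (s -> r)): min(1, 1 − 0.09 + 1) = 1
(((r /\ q) /\ ~~r) -> (p -> (s -> r))): min(1, 1 − 0.36 + 1) = 1
(s -> (((r /\ q) /\ ~~r) -> (p -> (s -> r)))): min(1, 1 − 0.17 + 1) = 1
~s: Łukasiewicz ¬ gives 1 − 0.17 = 0.83
(p -> ~s): min(1, 1 − 0.09 + 0.83) = 1
~(p -> ~s): Łukasiewicz ¬ gives 1 − 1 = 0
((s -> (((r /\ q) /\ ~~r) -> (p -> (s -> r)))) \/ ~(p -> ~s)) = max(1, 0) = 1
(~q \/ ((s -> (((r /\ q) /\ ~~r) -> (p -> (s -> r)))) \/ ~(p -> ~s))) = max(0.02, 1) = 1

1.00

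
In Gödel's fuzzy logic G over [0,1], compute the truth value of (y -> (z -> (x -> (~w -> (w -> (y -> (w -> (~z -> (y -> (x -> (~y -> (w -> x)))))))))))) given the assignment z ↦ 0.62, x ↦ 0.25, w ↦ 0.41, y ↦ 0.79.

1.00

~w: Gödel ¬ of 0.41 = 0 (operand ≠ 0)
~z: Gödel ¬ of 0.62 = 0 (operand ≠ 0)
~y: Gödel ¬ of 0.79 = 0 (operand ≠ 0)
(w -> x): 0.41 > 0.25, so result = 0.25
(~y -> (w -> x)): 0 ≤ 0.25, so result = 1
(x -> (~y -> (w -> x))): 0.25 ≤ 1, so result = 1
(y -> (x -> (~y -> (w -> x)))): 0.79 ≤ 1, so result = 1
(~z -> (y -> (x -> (~y -> (w -> x))))): 0 ≤ 1, so result = 1
(w -> (~z -> (y -> (x -> (~y -> (w -> x)))))): 0.41 ≤ 1, so result = 1
(y -> (w -> (~z -> (y -> (x -> (~y -> (w -> x))))))): 0.79 ≤ 1, so result = 1
(w -> (y -> (w -> (~z -> (y -> (x -> (~y -> (w -> x)))))))): 0.41 ≤ 1, so result = 1
(~w -> (w -> (y -> (w -> (~z -> (y -> (x -> (~y -> (w -> x))))))))): 0 ≤ 1, so result = 1
(x -> (~w -> (w -> (y -> (w -> (~z -> (y -> (x -> (~y -> (w -> x)))))))))): 0.25 ≤ 1, so result = 1
(z -> (x -> (~w -> (w -> (y -> (w -> (~z -> (y -> (x -> (~y -> (w -> x))))))))))): 0.62 ≤ 1, so result = 1
(y -> (z -> (x -> (~w -> (w -> (y -> (w -> (~z -> (y -> (x -> (~y -> (w -> x)))))))))))): 0.79 ≤ 1, so result = 1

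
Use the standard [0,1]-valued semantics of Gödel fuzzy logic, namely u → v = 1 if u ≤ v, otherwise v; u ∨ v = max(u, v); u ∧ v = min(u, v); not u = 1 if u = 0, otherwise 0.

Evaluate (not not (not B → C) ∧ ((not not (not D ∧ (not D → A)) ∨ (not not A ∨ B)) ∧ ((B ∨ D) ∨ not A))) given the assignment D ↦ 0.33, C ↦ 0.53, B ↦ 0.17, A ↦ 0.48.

0.33

not B: Gödel ¬ of 0.17 = 0 (operand ≠ 0)
(not B → C): 0 ≤ 0.53, so result = 1
not (not B → C): Gödel ¬ of 1 = 0 (operand ≠ 0)
not not (not B → C): Gödel ¬ of 0 = 1 (operand is 0)
not D: Gödel ¬ of 0.33 = 0 (operand ≠ 0)
not D: Gödel ¬ of 0.33 = 0 (operand ≠ 0)
(not D → A): 0 ≤ 0.48, so result = 1
(not D ∧ (not D → A)) = min(0, 1) = 0
not (not D ∧ (not D → A)): Gödel ¬ of 0 = 1 (operand is 0)
not not (not D ∧ (not D → A)): Gödel ¬ of 1 = 0 (operand ≠ 0)
not A: Gödel ¬ of 0.48 = 0 (operand ≠ 0)
not not A: Gödel ¬ of 0 = 1 (operand is 0)
(not not A ∨ B) = max(1, 0.17) = 1
(not not (not D ∧ (not D → A)) ∨ (not not A ∨ B)) = max(0, 1) = 1
(B ∨ D) = max(0.17, 0.33) = 0.33
not A: Gödel ¬ of 0.48 = 0 (operand ≠ 0)
((B ∨ D) ∨ not A) = max(0.33, 0) = 0.33
((not not (not D ∧ (not D → A)) ∨ (not not A ∨ B)) ∧ ((B ∨ D) ∨ not A)) = min(1, 0.33) = 0.33
(not not (not B → C) ∧ ((not not (not D ∧ (not D → A)) ∨ (not not A ∨ B)) ∧ ((B ∨ D) ∨ not A))) = min(1, 0.33) = 0.33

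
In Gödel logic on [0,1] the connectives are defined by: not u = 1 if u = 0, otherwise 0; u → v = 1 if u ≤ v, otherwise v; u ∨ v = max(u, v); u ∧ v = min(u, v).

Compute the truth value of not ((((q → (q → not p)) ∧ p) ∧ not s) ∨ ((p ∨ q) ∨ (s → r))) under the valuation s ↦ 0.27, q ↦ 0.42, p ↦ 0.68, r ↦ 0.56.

not p: Gödel ¬ of 0.68 = 0 (operand ≠ 0)
(q → not p): 0.42 > 0, so result = 0
(q → (q → not p)): 0.42 > 0, so result = 0
((q → (q → not p)) ∧ p) = min(0, 0.68) = 0
not s: Gödel ¬ of 0.27 = 0 (operand ≠ 0)
(((q → (q → not p)) ∧ p) ∧ not s) = min(0, 0) = 0
(p ∨ q) = max(0.68, 0.42) = 0.68
(s → r): 0.27 ≤ 0.56, so result = 1
((p ∨ q) ∨ (s → r)) = max(0.68, 1) = 1
((((q → (q → not p)) ∧ p) ∧ not s) ∨ ((p ∨ q) ∨ (s → r))) = max(0, 1) = 1
not ((((q → (q → not p)) ∧ p) ∧ not s) ∨ ((p ∨ q) ∨ (s → r))): Gödel ¬ of 1 = 0 (operand ≠ 0)

0.00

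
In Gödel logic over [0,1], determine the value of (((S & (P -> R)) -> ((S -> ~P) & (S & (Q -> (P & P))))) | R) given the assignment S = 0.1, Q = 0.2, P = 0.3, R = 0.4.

0.40

(P -> R): 0.3 ≤ 0.4, so result = 1
(S & (P -> R)) = min(0.1, 1) = 0.1
~P: Gödel ¬ of 0.3 = 0 (operand ≠ 0)
(S -> ~P): 0.1 > 0, so result = 0
(P & P) = min(0.3, 0.3) = 0.3
(Q -> (P & P)): 0.2 ≤ 0.3, so result = 1
(S & (Q -> (P & P))) = min(0.1, 1) = 0.1
((S -> ~P) & (S & (Q -> (P & P)))) = min(0, 0.1) = 0
((S & (P -> R)) -> ((S -> ~P) & (S & (Q -> (P & P))))): 0.1 > 0, so result = 0
(((S & (P -> R)) -> ((S -> ~P) & (S & (Q -> (P & P))))) | R) = max(0, 0.4) = 0.4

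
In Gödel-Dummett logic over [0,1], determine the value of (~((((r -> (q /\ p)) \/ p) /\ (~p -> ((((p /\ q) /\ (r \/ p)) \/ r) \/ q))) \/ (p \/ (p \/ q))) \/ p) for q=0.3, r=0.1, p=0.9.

0.90

(q /\ p) = min(0.3, 0.9) = 0.3
(r -> (q /\ p)): 0.1 ≤ 0.3, so result = 1
((r -> (q /\ p)) \/ p) = max(1, 0.9) = 1
~p: Gödel ¬ of 0.9 = 0 (operand ≠ 0)
(p /\ q) = min(0.9, 0.3) = 0.3
(r \/ p) = max(0.1, 0.9) = 0.9
((p /\ q) /\ (r \/ p)) = min(0.3, 0.9) = 0.3
(((p /\ q) /\ (r \/ p)) \/ r) = max(0.3, 0.1) = 0.3
((((p /\ q) /\ (r \/ p)) \/ r) \/ q) = max(0.3, 0.3) = 0.3
(~p -> ((((p /\ q) /\ (r \/ p)) \/ r) \/ q)): 0 ≤ 0.3, so result = 1
(((r -> (q /\ p)) \/ p) /\ (~p -> ((((p /\ q) /\ (r \/ p)) \/ r) \/ q))) = min(1, 1) = 1
(p \/ q) = max(0.9, 0.3) = 0.9
(p \/ (p \/ q)) = max(0.9, 0.9) = 0.9
((((r -> (q /\ p)) \/ p) /\ (~p -> ((((p /\ q) /\ (r \/ p)) \/ r) \/ q))) \/ (p \/ (p \/ q))) = max(1, 0.9) = 1
~((((r -> (q /\ p)) \/ p) /\ (~p -> ((((p /\ q) /\ (r \/ p)) \/ r) \/ q))) \/ (p \/ (p \/ q))): Gödel ¬ of 1 = 0 (operand ≠ 0)
(~((((r -> (q /\ p)) \/ p) /\ (~p -> ((((p /\ q) /\ (r \/ p)) \/ r) \/ q))) \/ (p \/ (p \/ q))) \/ p) = max(0, 0.9) = 0.9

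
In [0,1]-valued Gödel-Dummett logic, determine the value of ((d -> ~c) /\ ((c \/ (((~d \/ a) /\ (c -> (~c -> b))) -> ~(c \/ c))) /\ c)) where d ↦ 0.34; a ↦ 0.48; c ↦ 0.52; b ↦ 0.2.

0.00

~c: Gödel ¬ of 0.52 = 0 (operand ≠ 0)
(d -> ~c): 0.34 > 0, so result = 0
~d: Gödel ¬ of 0.34 = 0 (operand ≠ 0)
(~d \/ a) = max(0, 0.48) = 0.48
~c: Gödel ¬ of 0.52 = 0 (operand ≠ 0)
(~c -> b): 0 ≤ 0.2, so result = 1
(c -> (~c -> b)): 0.52 ≤ 1, so result = 1
((~d \/ a) /\ (c -> (~c -> b))) = min(0.48, 1) = 0.48
(c \/ c) = max(0.52, 0.52) = 0.52
~(c \/ c): Gödel ¬ of 0.52 = 0 (operand ≠ 0)
(((~d \/ a) /\ (c -> (~c -> b))) -> ~(c \/ c)): 0.48 > 0, so result = 0
(c \/ (((~d \/ a) /\ (c -> (~c -> b))) -> ~(c \/ c))) = max(0.52, 0) = 0.52
((c \/ (((~d \/ a) /\ (c -> (~c -> b))) -> ~(c \/ c))) /\ c) = min(0.52, 0.52) = 0.52
((d -> ~c) /\ ((c \/ (((~d \/ a) /\ (c -> (~c -> b))) -> ~(c \/ c))) /\ c)) = min(0, 0.52) = 0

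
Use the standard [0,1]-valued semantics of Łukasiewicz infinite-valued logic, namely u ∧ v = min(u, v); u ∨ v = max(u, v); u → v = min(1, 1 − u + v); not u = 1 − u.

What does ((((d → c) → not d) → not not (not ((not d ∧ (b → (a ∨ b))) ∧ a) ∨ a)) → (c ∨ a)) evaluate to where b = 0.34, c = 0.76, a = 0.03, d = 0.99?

0.76

(d → c): min(1, 1 − 0.99 + 0.76) = 0.77
not d: Łukasiewicz ¬ gives 1 − 0.99 = 0.01
((d → c) → not d): min(1, 1 − 0.77 + 0.01) = 0.24
not d: Łukasiewicz ¬ gives 1 − 0.99 = 0.01
(a ∨ b) = max(0.03, 0.34) = 0.34
(b → (a ∨ b)): min(1, 1 − 0.34 + 0.34) = 1
(not d ∧ (b → (a ∨ b))) = min(0.01, 1) = 0.01
((not d ∧ (b → (a ∨ b))) ∧ a) = min(0.01, 0.03) = 0.01
not ((not d ∧ (b → (a ∨ b))) ∧ a): Łukasiewicz ¬ gives 1 − 0.01 = 0.99
(not ((not d ∧ (b → (a ∨ b))) ∧ a) ∨ a) = max(0.99, 0.03) = 0.99
not (not ((not d ∧ (b → (a ∨ b))) ∧ a) ∨ a): Łukasiewicz ¬ gives 1 − 0.99 = 0.01
not not (not ((not d ∧ (b → (a ∨ b))) ∧ a) ∨ a): Łukasiewicz ¬ gives 1 − 0.01 = 0.99
(((d → c) → not d) → not not (not ((not d ∧ (b → (a ∨ b))) ∧ a) ∨ a)): min(1, 1 − 0.24 + 0.99) = 1
(c ∨ a) = max(0.76, 0.03) = 0.76
((((d → c) → not d) → not not (not ((not d ∧ (b → (a ∨ b))) ∧ a) ∨ a)) → (c ∨ a)): min(1, 1 − 1 + 0.76) = 0.76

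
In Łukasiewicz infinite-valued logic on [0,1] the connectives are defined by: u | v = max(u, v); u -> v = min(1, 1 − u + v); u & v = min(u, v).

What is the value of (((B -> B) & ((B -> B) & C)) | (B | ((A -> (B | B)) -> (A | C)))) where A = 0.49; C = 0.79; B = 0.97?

(B -> B): min(1, 1 − 0.97 + 0.97) = 1
(B -> B): min(1, 1 − 0.97 + 0.97) = 1
((B -> B) & C) = min(1, 0.79) = 0.79
((B -> B) & ((B -> B) & C)) = min(1, 0.79) = 0.79
(B | B) = max(0.97, 0.97) = 0.97
(A -> (B | B)): min(1, 1 − 0.49 + 0.97) = 1
(A | C) = max(0.49, 0.79) = 0.79
((A -> (B | B)) -> (A | C)): min(1, 1 − 1 + 0.79) = 0.79
(B | ((A -> (B | B)) -> (A | C))) = max(0.97, 0.79) = 0.97
(((B -> B) & ((B -> B) & C)) | (B | ((A -> (B | B)) -> (A | C)))) = max(0.79, 0.97) = 0.97

0.97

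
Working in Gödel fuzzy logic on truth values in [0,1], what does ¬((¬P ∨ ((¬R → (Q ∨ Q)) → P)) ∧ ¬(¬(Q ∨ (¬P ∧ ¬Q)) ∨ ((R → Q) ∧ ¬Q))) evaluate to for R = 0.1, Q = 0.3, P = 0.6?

¬P: Gödel ¬ of 0.6 = 0 (operand ≠ 0)
¬R: Gödel ¬ of 0.1 = 0 (operand ≠ 0)
(Q ∨ Q) = max(0.3, 0.3) = 0.3
(¬R → (Q ∨ Q)): 0 ≤ 0.3, so result = 1
((¬R → (Q ∨ Q)) → P): 1 > 0.6, so result = 0.6
(¬P ∨ ((¬R → (Q ∨ Q)) → P)) = max(0, 0.6) = 0.6
¬P: Gödel ¬ of 0.6 = 0 (operand ≠ 0)
¬Q: Gödel ¬ of 0.3 = 0 (operand ≠ 0)
(¬P ∧ ¬Q) = min(0, 0) = 0
(Q ∨ (¬P ∧ ¬Q)) = max(0.3, 0) = 0.3
¬(Q ∨ (¬P ∧ ¬Q)): Gödel ¬ of 0.3 = 0 (operand ≠ 0)
(R → Q): 0.1 ≤ 0.3, so result = 1
¬Q: Gödel ¬ of 0.3 = 0 (operand ≠ 0)
((R → Q) ∧ ¬Q) = min(1, 0) = 0
(¬(Q ∨ (¬P ∧ ¬Q)) ∨ ((R → Q) ∧ ¬Q)) = max(0, 0) = 0
¬(¬(Q ∨ (¬P ∧ ¬Q)) ∨ ((R → Q) ∧ ¬Q)): Gödel ¬ of 0 = 1 (operand is 0)
((¬P ∨ ((¬R → (Q ∨ Q)) → P)) ∧ ¬(¬(Q ∨ (¬P ∧ ¬Q)) ∨ ((R → Q) ∧ ¬Q))) = min(0.6, 1) = 0.6
¬((¬P ∨ ((¬R → (Q ∨ Q)) → P)) ∧ ¬(¬(Q ∨ (¬P ∧ ¬Q)) ∨ ((R → Q) ∧ ¬Q))): Gödel ¬ of 0.6 = 0 (operand ≠ 0)

0.00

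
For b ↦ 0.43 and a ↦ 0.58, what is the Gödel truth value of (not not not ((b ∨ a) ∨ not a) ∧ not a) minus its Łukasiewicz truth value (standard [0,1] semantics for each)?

Gödel evaluation:
  (b ∨ a) = max(0.43, 0.58) = 0.58
  not a: Gödel ¬ of 0.58 = 0 (operand ≠ 0)
  ((b ∨ a) ∨ not a) = max(0.58, 0) = 0.58
  not ((b ∨ a) ∨ not a): Gödel ¬ of 0.58 = 0 (operand ≠ 0)
  not not ((b ∨ a) ∨ not a): Gödel ¬ of 0 = 1 (operand is 0)
  not not not ((b ∨ a) ∨ not a): Gödel ¬ of 1 = 0 (operand ≠ 0)
  not a: Gödel ¬ of 0.58 = 0 (operand ≠ 0)
  (not not not ((b ∨ a) ∨ not a) ∧ not a) = min(0, 0) = 0
  Gödel value = 0
Łukasiewicz evaluation:
  (b ∨ a) = max(0.43, 0.58) = 0.58
  not a: Łukasiewicz ¬ gives 1 − 0.58 = 0.42
  ((b ∨ a) ∨ not a) = max(0.58, 0.42) = 0.58
  not ((b ∨ a) ∨ not a): Łukasiewicz ¬ gives 1 − 0.58 = 0.42
  not not ((b ∨ a) ∨ not a): Łukasiewicz ¬ gives 1 − 0.42 = 0.58
  not not not ((b ∨ a) ∨ not a): Łukasiewicz ¬ gives 1 − 0.58 = 0.42
  not a: Łukasiewicz ¬ gives 1 − 0.58 = 0.42
  (not not not ((b ∨ a) ∨ not a) ∧ not a) = min(0.42, 0.42) = 0.42
  Łukasiewicz value = 0.42
Difference: 0 − 0.42 = -0.42

-0.42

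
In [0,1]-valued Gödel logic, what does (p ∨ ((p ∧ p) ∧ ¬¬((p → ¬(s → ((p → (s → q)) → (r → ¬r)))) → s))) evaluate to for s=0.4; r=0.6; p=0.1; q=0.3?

0.10

(p ∧ p) = min(0.1, 0.1) = 0.1
(s → q): 0.4 > 0.3, so result = 0.3
(p → (s → q)): 0.1 ≤ 0.3, so result = 1
¬r: Gödel ¬ of 0.6 = 0 (operand ≠ 0)
(r → ¬r): 0.6 > 0, so result = 0
((p → (s → q)) → (r → ¬r)): 1 > 0, so result = 0
(s → ((p → (s → q)) → (r → ¬r))): 0.4 > 0, so result = 0
¬(s → ((p → (s → q)) → (r → ¬r))): Gödel ¬ of 0 = 1 (operand is 0)
(p → ¬(s → ((p → (s → q)) → (r → ¬r)))): 0.1 ≤ 1, so result = 1
((p → ¬(s → ((p → (s → q)) → (r → ¬r)))) → s): 1 > 0.4, so result = 0.4
¬((p → ¬(s → ((p → (s → q)) → (r → ¬r)))) → s): Gödel ¬ of 0.4 = 0 (operand ≠ 0)
¬¬((p → ¬(s → ((p → (s → q)) → (r → ¬r)))) → s): Gödel ¬ of 0 = 1 (operand is 0)
((p ∧ p) ∧ ¬¬((p → ¬(s → ((p → (s → q)) → (r → ¬r)))) → s)) = min(0.1, 1) = 0.1
(p ∨ ((p ∧ p) ∧ ¬¬((p → ¬(s → ((p → (s → q)) → (r → ¬r)))) → s))) = max(0.1, 0.1) = 0.1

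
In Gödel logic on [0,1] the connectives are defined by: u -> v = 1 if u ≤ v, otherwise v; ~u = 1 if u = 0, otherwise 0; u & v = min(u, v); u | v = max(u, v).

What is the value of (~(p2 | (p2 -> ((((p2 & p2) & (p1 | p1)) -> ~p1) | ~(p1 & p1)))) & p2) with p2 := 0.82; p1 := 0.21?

(p2 & p2) = min(0.82, 0.82) = 0.82
(p1 | p1) = max(0.21, 0.21) = 0.21
((p2 & p2) & (p1 | p1)) = min(0.82, 0.21) = 0.21
~p1: Gödel ¬ of 0.21 = 0 (operand ≠ 0)
(((p2 & p2) & (p1 | p1)) -> ~p1): 0.21 > 0, so result = 0
(p1 & p1) = min(0.21, 0.21) = 0.21
~(p1 & p1): Gödel ¬ of 0.21 = 0 (operand ≠ 0)
((((p2 & p2) & (p1 | p1)) -> ~p1) | ~(p1 & p1)) = max(0, 0) = 0
(p2 -> ((((p2 & p2) & (p1 | p1)) -> ~p1) | ~(p1 & p1))): 0.82 > 0, so result = 0
(p2 | (p2 -> ((((p2 & p2) & (p1 | p1)) -> ~p1) | ~(p1 & p1)))) = max(0.82, 0) = 0.82
~(p2 | (p2 -> ((((p2 & p2) & (p1 | p1)) -> ~p1) | ~(p1 & p1)))): Gödel ¬ of 0.82 = 0 (operand ≠ 0)
(~(p2 | (p2 -> ((((p2 & p2) & (p1 | p1)) -> ~p1) | ~(p1 & p1)))) & p2) = min(0, 0.82) = 0

0.00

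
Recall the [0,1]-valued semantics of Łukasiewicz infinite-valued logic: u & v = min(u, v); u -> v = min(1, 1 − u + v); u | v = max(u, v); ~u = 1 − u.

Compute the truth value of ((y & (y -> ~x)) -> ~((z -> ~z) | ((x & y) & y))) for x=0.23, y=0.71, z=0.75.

~x: Łukasiewicz ¬ gives 1 − 0.23 = 0.77
(y -> ~x): min(1, 1 − 0.71 + 0.77) = 1
(y & (y -> ~x)) = min(0.71, 1) = 0.71
~z: Łukasiewicz ¬ gives 1 − 0.75 = 0.25
(z -> ~z): min(1, 1 − 0.75 + 0.25) = 0.5
(x & y) = min(0.23, 0.71) = 0.23
((x & y) & y) = min(0.23, 0.71) = 0.23
((z -> ~z) | ((x & y) & y)) = max(0.5, 0.23) = 0.5
~((z -> ~z) | ((x & y) & y)): Łukasiewicz ¬ gives 1 − 0.5 = 0.5
((y & (y -> ~x)) -> ~((z -> ~z) | ((x & y) & y))): min(1, 1 − 0.71 + 0.5) = 0.79

0.79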